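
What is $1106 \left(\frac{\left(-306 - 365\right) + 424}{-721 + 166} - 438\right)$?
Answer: $- \frac{268584358}{555} \approx -4.8394 \cdot 10^{5}$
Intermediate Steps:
$1106 \left(\frac{\left(-306 - 365\right) + 424}{-721 + 166} - 438\right) = 1106 \left(\frac{\left(-306 - 365\right) + 424}{-555} - 438\right) = 1106 \left(\left(-671 + 424\right) \left(- \frac{1}{555}\right) - 438\right) = 1106 \left(\left(-247\right) \left(- \frac{1}{555}\right) - 438\right) = 1106 \left(\frac{247}{555} - 438\right) = 1106 \left(- \frac{242843}{555}\right) = - \frac{268584358}{555}$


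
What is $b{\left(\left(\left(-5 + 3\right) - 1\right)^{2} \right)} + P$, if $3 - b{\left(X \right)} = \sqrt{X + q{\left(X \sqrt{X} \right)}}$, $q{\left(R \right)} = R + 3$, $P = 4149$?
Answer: $4152 - \sqrt{39} \approx 4145.8$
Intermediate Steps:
$q{\left(R \right)} = 3 + R$
$b{\left(X \right)} = 3 - \sqrt{3 + X + X^{\frac{3}{2}}}$ ($b{\left(X \right)} = 3 - \sqrt{X + \left(3 + X \sqrt{X}\right)} = 3 - \sqrt{X + \left(3 + X^{\frac{3}{2}}\right)} = 3 - \sqrt{3 + X + X^{\frac{3}{2}}}$)
$b{\left(\left(\left(-5 + 3\right) - 1\right)^{2} \right)} + P = \left(3 - \sqrt{3 + \left(\left(-5 + 3\right) - 1\right)^{2} + \left(\left(\left(-5 + 3\right) - 1\right)^{2}\right)^{\frac{3}{2}}}\right) + 4149 = \left(3 - \sqrt{3 + \left(-2 - 1\right)^{2} + \left(\left(-2 - 1\right)^{2}\right)^{\frac{3}{2}}}\right) + 4149 = \left(3 - \sqrt{3 + \left(-3\right)^{2} + \left(\left(-3\right)^{2}\right)^{\frac{3}{2}}}\right) + 4149 = \left(3 - \sqrt{3 + 9 + 9^{\frac{3}{2}}}\right) + 4149 = \left(3 - \sqrt{3 + 9 + 27}\right) + 4149 = \left(3 - \sqrt{39}\right) + 4149 = 4152 - \sqrt{39}$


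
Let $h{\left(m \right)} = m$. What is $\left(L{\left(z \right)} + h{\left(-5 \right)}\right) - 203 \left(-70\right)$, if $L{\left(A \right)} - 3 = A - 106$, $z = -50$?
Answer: $14052$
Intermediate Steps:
$L{\left(A \right)} = -103 + A$ ($L{\left(A \right)} = 3 + \left(A - 106\right) = 3 + \left(-106 + A\right) = -103 + A$)
$\left(L{\left(z \right)} + h{\left(-5 \right)}\right) - 203 \left(-70\right) = \left(\left(-103 - 50\right) - 5\right) - 203 \left(-70\right) = \left(-153 - 5\right) - -14210 = -158 + 14210 = 14052$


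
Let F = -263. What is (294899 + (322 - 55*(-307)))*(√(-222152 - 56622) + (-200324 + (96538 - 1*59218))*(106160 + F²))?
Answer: -8919779843393496 + 312106*I*√278774 ≈ -8.9198e+15 + 1.6479e+8*I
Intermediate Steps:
(294899 + (322 - 55*(-307)))*(√(-222152 - 56622) + (-200324 + (96538 - 1*59218))*(106160 + F²)) = (294899 + (322 - 55*(-307)))*(√(-222152 - 56622) + (-200324 + (96538 - 1*59218))*(106160 + (-263)²)) = (294899 + (322 + 16885))*(√(-278774) + (-200324 + (96538 - 59218))*(106160 + 69169)) = (294899 + 17207)*(I*√278774 + (-200324 + 37320)*175329) = 312106*(I*√278774 - 163004*175329) = 312106*(I*√278774 - 28579328316) = 312106*(-28579328316 + I*√278774) = -8919779843393496 + 312106*I*√278774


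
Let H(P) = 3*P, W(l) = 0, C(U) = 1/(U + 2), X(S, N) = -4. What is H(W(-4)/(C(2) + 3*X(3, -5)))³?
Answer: 0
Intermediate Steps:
C(U) = 1/(2 + U)
H(W(-4)/(C(2) + 3*X(3, -5)))³ = (3*(0/(1/(2 + 2) + 3*(-4))))³ = (3*(0/(1/4 - 12)))³ = (3*(0/(¼ - 12)))³ = (3*(0/(-47/4)))³ = (3*(0*(-4/47)))³ = (3*0)³ = 0³ = 0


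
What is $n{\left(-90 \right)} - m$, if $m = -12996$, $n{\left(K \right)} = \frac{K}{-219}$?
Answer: $\frac{948738}{73} \approx 12996.0$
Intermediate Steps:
$n{\left(K \right)} = - \frac{K}{219}$ ($n{\left(K \right)} = K \left(- \frac{1}{219}\right) = - \frac{K}{219}$)
$n{\left(-90 \right)} - m = \left(- \frac{1}{219}\right) \left(-90\right) - -12996 = \frac{30}{73} + 12996 = \frac{948738}{73}$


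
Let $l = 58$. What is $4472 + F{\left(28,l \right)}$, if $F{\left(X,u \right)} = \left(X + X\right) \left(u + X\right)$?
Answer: $9288$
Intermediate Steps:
$F{\left(X,u \right)} = 2 X \left(X + u\right)$
$4472 + F{\left(28,l \right)} = 4472 + 2 \cdot 28 \left(28 + 58\right) = 4472 + 2 \cdot 28 \cdot 86 = 4472 + 4816 = 9288$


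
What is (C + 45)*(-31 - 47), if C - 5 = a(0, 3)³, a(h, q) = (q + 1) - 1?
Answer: -6006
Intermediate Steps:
a(h, q) = q (a(h, q) = (1 + q) - 1 = q)
C = 32 (C = 5 + 3³ = 5 + 27 = 32)
(C + 45)*(-31 - 47) = (32 + 45)*(-31 - 47) = 77*(-78) = -6006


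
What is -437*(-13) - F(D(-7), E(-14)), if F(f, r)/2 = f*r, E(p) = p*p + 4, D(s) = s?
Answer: 8481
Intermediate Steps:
E(p) = 4 + p² (E(p) = p² + 4 = 4 + p²)
F(f, r) = 2*f*r (F(f, r) = 2*(f*r) = 2*f*r)
-437*(-13) - F(D(-7), E(-14)) = -437*(-13) - 2*(-7)*(4 + (-14)²) = 5681 - 2*(-7)*(4 + 196) = 5681 - 2*(-7)*200 = 5681 - 1*(-2800) = 5681 + 2800 = 8481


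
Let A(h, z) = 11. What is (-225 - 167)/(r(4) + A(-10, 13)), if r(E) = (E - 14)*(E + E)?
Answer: 392/69 ≈ 5.6812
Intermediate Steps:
r(E) = 2*E*(-14 + E) (r(E) = (-14 + E)*(2*E) = 2*E*(-14 + E))
(-225 - 167)/(r(4) + A(-10, 13)) = (-225 - 167)/(2*4*(-14 + 4) + 11) = -392/(2*4*(-10) + 11) = -392/(-80 + 11) = -392/(-69) = -392*(-1/69) = 392/69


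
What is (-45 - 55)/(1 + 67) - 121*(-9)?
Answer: 18488/17 ≈ 1087.5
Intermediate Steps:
(-45 - 55)/(1 + 67) - 121*(-9) = -100/68 + 1089 = -100*1/68 + 1089 = -25/17 + 1089 = 18488/17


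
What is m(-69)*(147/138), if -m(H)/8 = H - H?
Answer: 0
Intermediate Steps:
m(H) = 0 (m(H) = -8*(H - H) = -8*0 = 0)
m(-69)*(147/138) = 0*(147/138) = 0*(147*(1/138)) = 0*(49/46) = 0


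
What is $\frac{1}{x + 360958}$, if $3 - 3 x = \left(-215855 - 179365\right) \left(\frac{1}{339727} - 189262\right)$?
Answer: $- \frac{339727}{8470418359934827} \approx -4.0107 \cdot 10^{-11}$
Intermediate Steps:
$x = - \frac{8470540987113293}{339727}$ ($x = 1 - \frac{\left(-215855 - 179365\right) \left(\frac{1}{339727} - 189262\right)}{3} = 1 - \frac{\left(-395220\right) \left(\frac{1}{339727} - 189262\right)}{3} = 1 - \frac{\left(-395220\right) \left(- \frac{64297411473}{339727}\right)}{3} = 1 - \frac{8470540987453020}{339727} = - \frac{8470540987113293}{339727} \approx -2.4933 \cdot 10^{10}$)
$\frac{1}{x + 360958} = \frac{1}{- \frac{8470540987113293}{339727} + 360958} = \frac{1}{- \frac{8470418359934827}{339727}} = - \frac{339727}{8470418359934827}$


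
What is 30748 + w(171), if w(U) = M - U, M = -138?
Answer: 30439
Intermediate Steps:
w(U) = -138 - U
30748 + w(171) = 30748 + (-138 - 1*171) = 30748 + (-138 - 171) = 30748 - 309 = 30439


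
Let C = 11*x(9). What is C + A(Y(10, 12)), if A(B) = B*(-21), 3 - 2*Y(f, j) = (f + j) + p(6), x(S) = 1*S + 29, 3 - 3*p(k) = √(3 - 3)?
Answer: 628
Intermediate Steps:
p(k) = 1 (p(k) = 1 - √(3 - 3)/3 = 1 - √0/3 = 1 - ⅓*0 = 1 + 0 = 1)
x(S) = 29 + S (x(S) = S + 29 = 29 + S)
Y(f, j) = 1 - f/2 - j/2 (Y(f, j) = 3/2 - ((f + j) + 1)/2 = 3/2 - (1 + f + j)/2 = 3/2 + (-½ - f/2 - j/2) = 1 - f/2 - j/2)
A(B) = -21*B
C = 418 (C = 11*(29 + 9) = 11*38 = 418)
C + A(Y(10, 12)) = 418 - 21*(1 - ½*10 - ½*12) = 418 - 21*(1 - 5 - 6) = 418 - 21*(-10) = 418 + 210 = 628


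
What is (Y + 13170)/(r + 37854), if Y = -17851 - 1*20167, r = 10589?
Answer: -24848/48443 ≈ -0.51293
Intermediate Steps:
Y = -38018 (Y = -17851 - 20167 = -38018)
(Y + 13170)/(r + 37854) = (-38018 + 13170)/(10589 + 37854) = -24848/48443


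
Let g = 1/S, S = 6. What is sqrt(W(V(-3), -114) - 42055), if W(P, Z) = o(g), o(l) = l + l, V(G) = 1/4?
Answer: 2*I*sqrt(94623)/3 ≈ 205.07*I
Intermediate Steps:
V(G) = 1/4 (V(G) = 1*(1/4) = 1/4)
g = 1/6 ≈ 0.16667
o(l) = 2*l
W(P, Z) = 1/3 (W(P, Z) = 2*(1/6) = 1/3)
sqrt(W(V(-3), -114) - 42055) = sqrt(1/3 - 42055) = sqrt(-126164/3) = 2*I*sqrt(94623)/3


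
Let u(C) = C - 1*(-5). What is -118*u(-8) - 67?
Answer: 287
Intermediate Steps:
u(C) = 5 + C (u(C) = C + 5 = 5 + C)
-118*u(-8) - 67 = -118*(5 - 8) - 67 = -118*(-3) - 67 = 354 - 67 = 287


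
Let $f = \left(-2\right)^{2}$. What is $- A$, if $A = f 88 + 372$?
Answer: $-724$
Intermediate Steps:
$f = 4$
$A = 724$ ($A = 4 \cdot 88 + 372 = 352 + 372 = 724$)
$- A = \left(-1\right) 724 = -724$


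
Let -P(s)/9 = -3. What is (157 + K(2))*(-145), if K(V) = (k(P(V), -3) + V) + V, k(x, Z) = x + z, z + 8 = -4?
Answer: -25520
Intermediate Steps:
z = -12 (z = -8 - 4 = -12)
P(s) = 27 (P(s) = -9*(-3) = 27)
k(x, Z) = -12 + x (k(x, Z) = x - 12 = -12 + x)
K(V) = 15 + 2*V (K(V) = ((-12 + 27) + V) + V = (15 + V) + V = 15 + 2*V)
(157 + K(2))*(-145) = (157 + (15 + 2*2))*(-145) = (157 + (15 + 4))*(-145) = (157 + 19)*(-145) = 176*(-145) = -25520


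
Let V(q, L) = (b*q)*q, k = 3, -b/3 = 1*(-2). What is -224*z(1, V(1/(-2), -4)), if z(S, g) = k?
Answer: -672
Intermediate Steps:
b = 6 (b = -3*(-2) = 6)
V(q, L) = 6*q² (V(q, L) = (6*q)*q = 6*q²)
z(S, g) = 3
-224*z(1, V(1/(-2), -4)) = -224*3 = -672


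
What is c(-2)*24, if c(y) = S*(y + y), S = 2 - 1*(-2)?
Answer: -384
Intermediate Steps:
S = 4 (S = 2 + 2 = 4)
c(y) = 8*y (c(y) = 4*(y + y) = 4*(2*y) = 8*y)
c(-2)*24 = (8*(-2))*24 = -16*24 = -384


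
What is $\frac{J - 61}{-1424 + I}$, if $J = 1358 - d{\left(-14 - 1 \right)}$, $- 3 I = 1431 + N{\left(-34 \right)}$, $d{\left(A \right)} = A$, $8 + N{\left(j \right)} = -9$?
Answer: $- \frac{1968}{2843} \approx -0.69223$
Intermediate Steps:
$N{\left(j \right)} = -17$ ($N{\left(j \right)} = -8 - 9 = -17$)
$I = - \frac{1414}{3}$ ($I = - \frac{1431 - 17}{3} = \left(- \frac{1}{3}\right) 1414 = - \frac{1414}{3} \approx -471.33$)
$J = 1373$ ($J = 1358 - \left(-14 - 1\right) = 1358 - -15 = 1358 + 15 = 1373$)
$\frac{J - 61}{-1424 + I} = \frac{1373 - 61}{-1424 - \frac{1414}{3}} = \frac{1312}{- \frac{5686}{3}} = 1312 \left(- \frac{3}{5686}\right) = - \frac{1968}{2843}$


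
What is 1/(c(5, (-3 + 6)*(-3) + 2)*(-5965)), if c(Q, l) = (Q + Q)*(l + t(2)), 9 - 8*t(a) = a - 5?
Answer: 1/328075 ≈ 3.0481e-6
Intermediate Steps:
t(a) = 7/4 - a/8 (t(a) = 9/8 - (a - 5)/8 = 9/8 - (-5 + a)/8 = 9/8 + (5/8 - a/8) = 7/4 - a/8)
c(Q, l) = 2*Q*(3/2 + l) (c(Q, l) = (Q + Q)*(l + (7/4 - ⅛*2)) = (2*Q)*(l + (7/4 - ¼)) = (2*Q)*(l + 3/2) = (2*Q)*(3/2 + l) = 2*Q*(3/2 + l))
1/(c(5, (-3 + 6)*(-3) + 2)*(-5965)) = 1/((5*(3 + 2*((-3 + 6)*(-3) + 2)))*(-5965)) = 1/((5*(3 + 2*(3*(-3) + 2)))*(-5965)) = 1/((5*(3 + 2*(-9 + 2)))*(-5965)) = 1/((5*(3 + 2*(-7)))*(-5965)) = 1/((5*(3 - 14))*(-5965)) = 1/((5*(-11))*(-5965)) = 1/(-55*(-5965)) = 1/328075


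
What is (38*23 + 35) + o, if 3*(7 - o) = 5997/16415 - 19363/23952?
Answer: 1080611079341/1179516240 ≈ 916.15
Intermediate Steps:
o = 8430817181/1179516240 (o = 7 - (5997/16415 - 19363/23952)/3 = 7 - ⅓*(-174203501/393172080) = 7 + 174203501/1179516240 = 8430817181/1179516240 ≈ 7.1477)
(38*23 + 35) + o = (38*23 + 35) + 8430817181/1179516240 = (874 + 35) + 8430817181/1179516240 = 909 + 8430817181/1179516240 = 1080611079341/1179516240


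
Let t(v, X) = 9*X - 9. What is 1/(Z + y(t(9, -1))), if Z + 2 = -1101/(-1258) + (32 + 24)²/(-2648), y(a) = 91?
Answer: 416398/36930717 ≈ 0.011275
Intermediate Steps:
t(v, X) = -9 + 9*X
Z = -961501/416398 (Z = -2 + (-1101/(-1258) + (32 + 24)²/(-2648)) = -2 + (-1101*(-1/1258) + 56²*(-1/2648)) = -2 + (1101/1258 + 3136*(-1/2648)) = -2 + (1101/1258 - 392/331) = -2 - 128705/416398 = -961501/416398 ≈ -2.3091)
1/(Z + y(t(9, -1))) = 1/(-961501/416398 + 91) = 1/(36930717/416398) = 416398/36930717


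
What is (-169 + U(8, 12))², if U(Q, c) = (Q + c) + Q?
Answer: 19881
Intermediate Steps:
U(Q, c) = c + 2*Q
(-169 + U(8, 12))² = (-169 + (12 + 2*8))² = (-169 + (12 + 16))² = (-169 + 28)² = (-141)² = 19881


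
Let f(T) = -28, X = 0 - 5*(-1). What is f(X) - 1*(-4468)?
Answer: 4440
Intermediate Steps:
X = 5 (X = 0 + 5 = 5)
f(X) - 1*(-4468) = -28 - 1*(-4468) = -28 + 4468 = 4440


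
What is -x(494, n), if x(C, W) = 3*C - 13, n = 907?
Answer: -1469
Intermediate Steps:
x(C, W) = -13 + 3*C
-x(494, n) = -(-13 + 3*494) = -(-13 + 1482) = -1*1469 = -1469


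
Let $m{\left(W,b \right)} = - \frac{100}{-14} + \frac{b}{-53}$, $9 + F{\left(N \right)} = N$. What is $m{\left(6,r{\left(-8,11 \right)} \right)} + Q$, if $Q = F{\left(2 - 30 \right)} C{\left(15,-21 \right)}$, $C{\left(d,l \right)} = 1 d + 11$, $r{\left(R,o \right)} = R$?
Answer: $- \frac{354196}{371} \approx -954.71$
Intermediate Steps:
$C{\left(d,l \right)} = 11 + d$ ($C{\left(d,l \right)} = d + 11 = 11 + d$)
$F{\left(N \right)} = -9 + N$
$m{\left(W,b \right)} = \frac{50}{7} - \frac{b}{53}$ ($m{\left(W,b \right)} = \left(-100\right) \left(- \frac{1}{14}\right) + b \left(- \frac{1}{53}\right) = \frac{50}{7} - \frac{b}{53}$)
$Q = -962$ ($Q = \left(-9 + \left(2 - 30\right)\right) \left(11 + 15\right) = \left(-9 + \left(2 - 30\right)\right) 26 = \left(-9 - 28\right) 26 = \left(-37\right) 26 = -962$)
$m{\left(6,r{\left(-8,11 \right)} \right)} + Q = \left(\frac{50}{7} - - \frac{8}{53}\right) - 962 = \left(\frac{50}{7} + \frac{8}{53}\right) - 962 = \frac{2706}{371} - 962 = - \frac{354196}{371}$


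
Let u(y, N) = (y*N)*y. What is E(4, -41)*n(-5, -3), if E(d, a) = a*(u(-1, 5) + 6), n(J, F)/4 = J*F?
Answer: -27060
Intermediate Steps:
u(y, N) = N*y² (u(y, N) = (N*y)*y = N*y²)
n(J, F) = 4*F*J (n(J, F) = 4*(J*F) = 4*(F*J) = 4*F*J)
E(d, a) = 11*a (E(d, a) = a*(5*(-1)² + 6) = a*(5*1 + 6) = a*(5 + 6) = a*11 = 11*a)
E(4, -41)*n(-5, -3) = (11*(-41))*(4*(-3)*(-5)) = -451*60 = -27060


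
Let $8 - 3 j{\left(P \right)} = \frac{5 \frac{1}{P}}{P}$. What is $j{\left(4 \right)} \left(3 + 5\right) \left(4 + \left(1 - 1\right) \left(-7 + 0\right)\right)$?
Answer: $82$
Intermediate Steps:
$j{\left(P \right)} = \frac{8}{3} - \frac{5}{3 P^{2}}$ ($j{\left(P \right)} = \frac{8}{3} - \frac{\frac{5}{P} \frac{1}{P}}{3} = \frac{8}{3} - \frac{5 \frac{1}{P^{2}}}{3} = \frac{8}{3} - \frac{5}{3 P^{2}}$)
$j{\left(4 \right)} \left(3 + 5\right) \left(4 + \left(1 - 1\right) \left(-7 + 0\right)\right) = \left(\frac{8}{3} - \frac{5}{3 \cdot 16}\right) \left(3 + 5\right) \left(4 + \left(1 - 1\right) \left(-7 + 0\right)\right) = \left(\frac{8}{3} - \frac{5}{48}\right) 8 \left(4 + 0 \left(-7\right)\right) = \left(\frac{8}{3} - \frac{5}{48}\right) 8 \left(4 + 0\right) = \frac{41}{16} \cdot 8 \cdot 4 = \frac{41}{2} \cdot 4 = 82$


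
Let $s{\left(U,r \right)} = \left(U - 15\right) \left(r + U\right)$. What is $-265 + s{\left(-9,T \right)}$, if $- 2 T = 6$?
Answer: $23$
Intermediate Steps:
$T = -3$ ($T = \left(- \frac{1}{2}\right) 6 = -3$)
$s{\left(U,r \right)} = \left(-15 + U\right) \left(U + r\right)$
$-265 + s{\left(-9,T \right)} = -265 - \left(-207 - 81\right) = -265 + \left(81 + 135 + 45 + 27\right) = -265 + 288 = 23$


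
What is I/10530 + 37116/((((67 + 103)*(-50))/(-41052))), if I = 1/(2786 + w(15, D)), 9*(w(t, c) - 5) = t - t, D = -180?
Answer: 2238997962112193/12490422750 ≈ 1.7926e+5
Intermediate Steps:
w(t, c) = 5 (w(t, c) = 5 + (t - t)/9 = 5 + (⅑)*0 = 5 + 0 = 5)
I = 1/2791 (I = 1/(2786 + 5) = 1/2791 ≈ 0.00035829)
I/10530 + 37116/((((67 + 103)*(-50))/(-41052))) = (1/2791)/10530 + 37116/((((67 + 103)*(-50))/(-41052))) = (1/2791)*(1/10530) + 37116/(((170*(-50))*(-1/41052))) = 1/29389230 + 37116/((-8500*(-1/41052))) = 1/29389230 + 37116/(2125/10263) = 1/29389230 + 37116*(10263/2125) = 1/29389230 + 380921508/2125 = 2238997962112193/12490422750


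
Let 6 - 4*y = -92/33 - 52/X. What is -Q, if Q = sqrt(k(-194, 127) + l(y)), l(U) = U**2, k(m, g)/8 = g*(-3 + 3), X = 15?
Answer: -337/110 ≈ -3.0636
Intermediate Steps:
k(m, g) = 0 (k(m, g) = 8*(g*(-3 + 3)) = 8*(g*0) = 8*0 = 0)
y = 337/110 (y = 3/2 - (-92/33 - 52/15)/4 = 3/2 - 1/4*(-344/55) = 3/2 + 86/55 = 337/110 ≈ 3.0636)
Q = 337/110 (Q = sqrt(0 + (337/110)**2) = sqrt(0 + 113569/12100) = sqrt(113569/12100) = 337/110 ≈ 3.0636)
-Q = -1*337/110 = -337/110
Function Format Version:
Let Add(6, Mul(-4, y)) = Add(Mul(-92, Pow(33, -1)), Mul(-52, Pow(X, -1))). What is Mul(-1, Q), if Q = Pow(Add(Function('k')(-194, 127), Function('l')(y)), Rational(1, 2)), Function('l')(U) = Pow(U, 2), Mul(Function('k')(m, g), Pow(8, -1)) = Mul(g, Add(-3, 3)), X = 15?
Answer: Rational(-337, 110) ≈ -3.0636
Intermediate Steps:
Function('k')(m, g) = 0 (Function('k')(m, g) = Mul(8, Mul(g, Add(-3, 3))) = Mul(8, Mul(g, 0)) = Mul(8, 0) = 0)
y = Rational(337, 110) (y = Add(Rational(3, 2), Mul(Rational(-1, 4), Add(Mul(-92, Pow(33, -1)), Mul(-52, Pow(15, -1))))) = Add(Rational(3, 2), Mul(Rational(-1, 4), Add(Mul(-92, Rational(1, 33)), Mul(-52, Rational(1, 15))))) = Add(Rational(3, 2), Mul(Rational(-1, 4), Add(Rational(-92, 33), Rational(-52, 15)))) = Add(Rational(3, 2), Mul(Rational(-1, 4), Rational(-344, 55))) = Add(Rational(3, 2), Rational(86, 55)) = Rational(337, 110) ≈ 3.0636)
Q = Rational(337, 110) (Q = Pow(Add(0, Pow(Rational(337, 110), 2)), Rational(1, 2)) = Pow(Add(0, Rational(113569, 12100)), Rational(1, 2)) = Pow(Rational(113569, 12100), Rational(1, 2)) = Rational(337, 110) ≈ 3.0636)
Mul(-1, Q) = Mul(-1, Rational(337, 110)) = Rational(-337, 110)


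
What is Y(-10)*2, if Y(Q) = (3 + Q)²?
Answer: 98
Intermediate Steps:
Y(-10)*2 = (3 - 10)²*2 = (-7)²*2 = 49*2 = 98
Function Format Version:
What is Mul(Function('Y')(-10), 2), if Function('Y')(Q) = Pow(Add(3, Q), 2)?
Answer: 98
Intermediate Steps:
Mul(Function('Y')(-10), 2) = Mul(Pow(Add(3, -10), 2), 2) = Mul(Pow(-7, 2), 2) = Mul(49, 2) = 98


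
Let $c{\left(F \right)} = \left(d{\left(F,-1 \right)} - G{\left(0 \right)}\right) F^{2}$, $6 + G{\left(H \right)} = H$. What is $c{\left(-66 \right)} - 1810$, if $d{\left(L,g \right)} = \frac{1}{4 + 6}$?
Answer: $\frac{123808}{5} \approx 24762.0$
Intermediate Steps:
$G{\left(H \right)} = -6 + H$
$d{\left(L,g \right)} = \frac{1}{10}$
$c{\left(F \right)} = \frac{61 F^{2}}{10}$ ($c{\left(F \right)} = \left(\frac{1}{10} - \left(-6 + 0\right)\right) F^{2} = \left(\frac{1}{10} - -6\right) F^{2} = \left(\frac{1}{10} + 6\right) F^{2} = \frac{61 F^{2}}{10}$)
$c{\left(-66 \right)} - 1810 = \frac{61 \left(-66\right)^{2}}{10} - 1810 = \frac{61}{10} \cdot 4356 - 1810 = \frac{132858}{5} - 1810 = \frac{123808}{5}$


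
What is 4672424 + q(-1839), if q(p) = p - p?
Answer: 4672424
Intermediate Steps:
q(p) = 0
4672424 + q(-1839) = 4672424 + 0 = 4672424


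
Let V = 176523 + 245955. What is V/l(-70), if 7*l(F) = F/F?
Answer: 2957346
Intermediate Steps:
l(F) = ⅐ (l(F) = (F/F)/7 = (⅐)*1 = ⅐)
V = 422478
V/l(-70) = 422478/(⅐) = 422478*7 = 2957346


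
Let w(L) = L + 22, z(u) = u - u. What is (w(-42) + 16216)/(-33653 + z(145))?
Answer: -16196/33653 ≈ -0.48126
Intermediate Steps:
z(u) = 0
w(L) = 22 + L
(w(-42) + 16216)/(-33653 + z(145)) = ((22 - 42) + 16216)/(-33653 + 0) = (-20 + 16216)/(-33653) = 16196*(-1/33653) = -16196/33653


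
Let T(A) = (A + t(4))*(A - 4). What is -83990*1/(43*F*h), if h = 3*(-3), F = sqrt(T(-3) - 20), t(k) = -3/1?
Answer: 41995*sqrt(22)/4257 ≈ 46.271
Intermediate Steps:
t(k) = -3 (t(k) = -3*1 = -3)
T(A) = (-4 + A)*(-3 + A) (T(A) = (A - 3)*(A - 4) = (-3 + A)*(-4 + A) = (-4 + A)*(-3 + A))
F = sqrt(22) (F = sqrt((12 + (-3)**2 - 7*(-3)) - 20) = sqrt((12 + 9 + 21) - 20) = sqrt(42 - 20) = sqrt(22) ≈ 4.6904)
h = -9
-83990*1/(43*F*h) = -83990*(-sqrt(22)/8514) = -(-41995)*sqrt(22)/4257 = 41995*sqrt(22)/4257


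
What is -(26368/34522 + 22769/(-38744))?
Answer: -117785187/668760184 ≈ -0.17612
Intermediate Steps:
-(26368/34522 + 22769/(-38744)) = -(26368*(1/34522) + 22769*(-1/38744)) = -(13184/17261 - 22769/38744) = -1*117785187/668760184 = -117785187/668760184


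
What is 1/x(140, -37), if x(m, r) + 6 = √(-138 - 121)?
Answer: -6/295 - I*√259/295 ≈ -0.020339 - 0.054554*I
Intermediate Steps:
x(m, r) = -6 + I*√259 (x(m, r) = -6 + √(-138 - 121) = -6 + √(-259) = -6 + I*√259)
1/x(140, -37) = 1/(-6 + I*√259)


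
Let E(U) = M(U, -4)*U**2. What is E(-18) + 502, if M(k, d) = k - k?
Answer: 502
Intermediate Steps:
M(k, d) = 0
E(U) = 0 (E(U) = 0*U**2 = 0)
E(-18) + 502 = 0 + 502 = 502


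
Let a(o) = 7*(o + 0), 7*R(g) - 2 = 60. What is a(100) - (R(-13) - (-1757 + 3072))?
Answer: 14043/7 ≈ 2006.1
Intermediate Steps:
R(g) = 62/7 (R(g) = 2/7 + (1/7)*60 = 2/7 + 60/7 = 62/7)
a(o) = 7*o
a(100) - (R(-13) - (-1757 + 3072)) = 7*100 - (62/7 - (-1757 + 3072)) = 700 - (62/7 - 1*1315) = 700 - (62/7 - 1315) = 700 - 1*(-9143/7) = 700 + 9143/7 = 14043/7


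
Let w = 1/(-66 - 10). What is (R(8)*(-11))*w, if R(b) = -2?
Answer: -11/38 ≈ -0.28947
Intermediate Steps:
w = -1/76 (w = 1/(-76) = -1/76 ≈ -0.013158)
(R(8)*(-11))*w = -2*(-11)*(-1/76) = 22*(-1/76) = -11/38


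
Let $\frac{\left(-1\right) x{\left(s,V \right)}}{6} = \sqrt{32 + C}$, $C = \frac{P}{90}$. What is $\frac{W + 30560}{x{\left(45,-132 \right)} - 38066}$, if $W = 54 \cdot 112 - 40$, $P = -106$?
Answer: $- \frac{869998430}{905637029} + \frac{9142 \sqrt{6935}}{905637029} \approx -0.95981$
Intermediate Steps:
$C = - \frac{53}{45}$ ($C = - \frac{106}{90} = \left(-106\right) \frac{1}{90} = - \frac{53}{45} \approx -1.1778$)
$x{\left(s,V \right)} = - \frac{2 \sqrt{6935}}{5}$ ($x{\left(s,V \right)} = - 6 \sqrt{32 - \frac{53}{45}} = - 6 \sqrt{\frac{1387}{45}} = - 6 \frac{\sqrt{6935}}{15} = - \frac{2 \sqrt{6935}}{5}$)
$W = 6008$ ($W = 6048 - 40 = 6008$)
$\frac{W + 30560}{x{\left(45,-132 \right)} - 38066} = \frac{6008 + 30560}{- \frac{2 \sqrt{6935}}{5} - 38066} = \frac{36568}{-38066 - \frac{2 \sqrt{6935}}{5}}$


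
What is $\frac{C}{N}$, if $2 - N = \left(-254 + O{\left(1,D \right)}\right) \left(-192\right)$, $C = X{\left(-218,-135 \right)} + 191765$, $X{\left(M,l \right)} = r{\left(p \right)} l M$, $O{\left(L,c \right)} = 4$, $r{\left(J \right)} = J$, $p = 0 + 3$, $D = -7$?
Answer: $- \frac{280055}{47998} \approx -5.8347$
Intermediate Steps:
$p = 3$
$X{\left(M,l \right)} = 3 M l$ ($X{\left(M,l \right)} = 3 l M = 3 M l$)
$C = 280055$ ($C = 3 \left(-218\right) \left(-135\right) + 191765 = 88290 + 191765 = 280055$)
$N = -47998$ ($N = 2 - \left(-254 + 4\right) \left(-192\right) = 2 - \left(-250\right) \left(-192\right) = 2 - 48000 = -47998$)
$\frac{C}{N} = \frac{280055}{-47998} = 280055 \left(- \frac{1}{47998}\right) = - \frac{280055}{47998}$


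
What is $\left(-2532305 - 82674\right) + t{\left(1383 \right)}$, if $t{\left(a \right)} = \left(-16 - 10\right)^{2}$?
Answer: $-2614303$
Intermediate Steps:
$t{\left(a \right)} = 676$ ($t{\left(a \right)} = \left(-26\right)^{2} = 676$)
$\left(-2532305 - 82674\right) + t{\left(1383 \right)} = \left(-2532305 - 82674\right) + 676 = -2614979 + 676 = -2614303$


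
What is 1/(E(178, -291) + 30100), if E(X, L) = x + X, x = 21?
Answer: 1/30299 ≈ 3.3004e-5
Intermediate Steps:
E(X, L) = 21 + X
1/(E(178, -291) + 30100) = 1/((21 + 178) + 30100) = 1/(199 + 30100) = 1/30299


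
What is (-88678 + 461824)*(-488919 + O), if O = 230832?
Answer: -96304131702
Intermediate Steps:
(-88678 + 461824)*(-488919 + O) = (-88678 + 461824)*(-488919 + 230832) = 373146*(-258087) = -96304131702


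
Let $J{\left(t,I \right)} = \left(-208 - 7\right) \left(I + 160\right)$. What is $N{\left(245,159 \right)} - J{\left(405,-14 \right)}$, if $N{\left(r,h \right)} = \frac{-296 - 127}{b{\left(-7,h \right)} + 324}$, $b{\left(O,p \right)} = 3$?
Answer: $\frac{3421369}{109} \approx 31389.0$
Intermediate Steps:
$N{\left(r,h \right)} = - \frac{141}{109}$ ($N{\left(r,h \right)} = \frac{-296 - 127}{3 + 324} = - \frac{423}{327} = \left(-423\right) \frac{1}{327} = - \frac{141}{109}$)
$J{\left(t,I \right)} = -34400 - 215 I$ ($J{\left(t,I \right)} = - 215 \left(160 + I\right) = -34400 - 215 I$)
$N{\left(245,159 \right)} - J{\left(405,-14 \right)} = - \frac{141}{109} - \left(-34400 - -3010\right) = - \frac{141}{109} - \left(-34400 + 3010\right) = - \frac{141}{109} - -31390 = - \frac{141}{109} + 31390 = \frac{3421369}{109}$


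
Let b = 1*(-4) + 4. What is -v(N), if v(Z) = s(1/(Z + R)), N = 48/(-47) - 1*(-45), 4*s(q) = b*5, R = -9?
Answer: 0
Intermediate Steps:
b = 0 (b = -4 + 4 = 0)
s(q) = 0 (s(q) = (0*5)/4 = (¼)*0 = 0)
N = 2067/47 (N = 48*(-1/47) + 45 = -48/47 + 45 = 2067/47 ≈ 43.979)
v(Z) = 0
-v(N) = -1*0 = 0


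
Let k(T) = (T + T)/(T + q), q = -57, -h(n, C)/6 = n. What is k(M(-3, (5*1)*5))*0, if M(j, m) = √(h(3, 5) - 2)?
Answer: 0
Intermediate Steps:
h(n, C) = -6*n
M(j, m) = 2*I*√5 (M(j, m) = √(-6*3 - 2) = √(-18 - 2) = √(-20) = 2*I*√5)
k(T) = 2*T/(-57 + T) (k(T) = (T + T)/(T - 57) = (2*T)/(-57 + T) = 2*T/(-57 + T))
k(M(-3, (5*1)*5))*0 = (2*(2*I*√5)/(-57 + 2*I*√5))*0 = (4*I*√5/(-57 + 2*I*√5))*0 = 0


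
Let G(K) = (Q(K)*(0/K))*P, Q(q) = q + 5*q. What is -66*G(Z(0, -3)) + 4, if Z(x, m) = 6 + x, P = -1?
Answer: 4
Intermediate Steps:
Q(q) = 6*q
G(K) = 0 (G(K) = ((6*K)*(0/K))*(-1) = ((6*K)*0)*(-1) = 0*(-1) = 0)
-66*G(Z(0, -3)) + 4 = -66*0 + 4 = 0 + 4 = 4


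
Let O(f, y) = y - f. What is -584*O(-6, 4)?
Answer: -5840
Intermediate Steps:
-584*O(-6, 4) = -584*(4 - 1*(-6)) = -584*(4 + 6) = -584*10 = -5840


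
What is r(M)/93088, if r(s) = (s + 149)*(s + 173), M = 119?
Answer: 4891/5818 ≈ 0.84067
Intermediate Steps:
r(s) = (149 + s)*(173 + s)
r(M)/93088 = (25777 + 119² + 322*119)/93088 = (25777 + 14161 + 38318)*(1/93088) = 78256*(1/93088) = 4891/5818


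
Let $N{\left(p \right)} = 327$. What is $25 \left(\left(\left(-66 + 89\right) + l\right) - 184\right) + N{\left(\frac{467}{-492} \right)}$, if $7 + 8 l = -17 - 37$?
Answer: $- \frac{31109}{8} \approx -3888.6$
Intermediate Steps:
$l = - \frac{61}{8}$ ($l = - \frac{7}{8} + \frac{-17 - 37}{8} = - \frac{7}{8} + \frac{1}{8} \left(-54\right) = - \frac{7}{8} - \frac{27}{4} = - \frac{61}{8} \approx -7.625$)
$25 \left(\left(\left(-66 + 89\right) + l\right) - 184\right) + N{\left(\frac{467}{-492} \right)} = 25 \left(\left(\left(-66 + 89\right) - \frac{61}{8}\right) - 184\right) + 327 = 25 \left(\left(23 - \frac{61}{8}\right) - 184\right) + 327 = 25 \left(\frac{123}{8} - 184\right) + 327 = 25 \left(- \frac{1349}{8}\right) + 327 = - \frac{33725}{8} + 327 = - \frac{31109}{8}$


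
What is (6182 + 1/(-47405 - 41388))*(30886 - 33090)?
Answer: -1209815988300/88793 ≈ -1.3625e+7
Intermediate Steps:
(6182 + 1/(-47405 - 41388))*(30886 - 33090) = (6182 + 1/(-88793))*(-2204) = (6182 - 1/88793)*(-2204) = (548918325/88793)*(-2204) = -1209815988300/88793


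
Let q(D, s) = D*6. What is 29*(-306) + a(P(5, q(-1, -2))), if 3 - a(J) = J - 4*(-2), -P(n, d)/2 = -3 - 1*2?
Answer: -8889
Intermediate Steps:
q(D, s) = 6*D
P(n, d) = 10 (P(n, d) = -2*(-3 - 1*2) = -2*(-3 - 2) = -2*(-5) = 10)
a(J) = -5 - J (a(J) = 3 - (J - 4*(-2)) = 3 - (J + 8) = 3 - (8 + J) = 3 + (-8 - J) = -5 - J)
29*(-306) + a(P(5, q(-1, -2))) = 29*(-306) + (-5 - 1*10) = -8874 + (-5 - 10) = -8874 - 15 = -8889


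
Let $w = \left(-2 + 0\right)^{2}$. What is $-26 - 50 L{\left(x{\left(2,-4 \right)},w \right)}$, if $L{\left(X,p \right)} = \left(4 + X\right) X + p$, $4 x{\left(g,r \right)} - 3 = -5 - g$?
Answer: $-76$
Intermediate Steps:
$x{\left(g,r \right)} = - \frac{1}{2} - \frac{g}{4}$ ($x{\left(g,r \right)} = \frac{3}{4} + \frac{-5 - g}{4} = \frac{3}{4} - \left(\frac{5}{4} + \frac{g}{4}\right) = - \frac{1}{2} - \frac{g}{4}$)
$w = 4$ ($w = \left(-2\right)^{2} = 4$)
$L{\left(X,p \right)} = p + X \left(4 + X\right)$ ($L{\left(X,p \right)} = X \left(4 + X\right) + p = p + X \left(4 + X\right)$)
$-26 - 50 L{\left(x{\left(2,-4 \right)},w \right)} = -26 - 50 \left(4 + \left(- \frac{1}{2} - \frac{1}{2}\right)^{2} + 4 \left(- \frac{1}{2} - \frac{1}{2}\right)\right) = -26 - 50 \left(4 + \left(-1\right)^{2} + 4 \left(-1\right)\right) = -26 - 50 \left(4 + 1 - 4\right) = -26 - 50 = -76$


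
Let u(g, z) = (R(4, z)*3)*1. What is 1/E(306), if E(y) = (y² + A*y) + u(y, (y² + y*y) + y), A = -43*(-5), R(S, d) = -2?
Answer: 1/159420 ≈ 6.2727e-6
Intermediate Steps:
A = 215
u(g, z) = -6 (u(g, z) = -2*3*1 = -6*1 = -6)
E(y) = -6 + y² + 215*y (E(y) = (y² + 215*y) - 6 = -6 + y² + 215*y)
1/E(306) = 1/(-6 + 306² + 215*306) = 1/(-6 + 93636 + 65790) = 1/159420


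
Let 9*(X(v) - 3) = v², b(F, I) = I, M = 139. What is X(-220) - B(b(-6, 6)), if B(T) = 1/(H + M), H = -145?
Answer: 96857/18 ≈ 5380.9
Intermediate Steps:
B(T) = -⅙ (B(T) = 1/(-145 + 139) = 1/(-6) = -⅙)
X(v) = 3 + v²/9
X(-220) - B(b(-6, 6)) = (3 + (⅑)*(-220)²) - 1*(-⅙) = (3 + (⅑)*48400) + ⅙ = (3 + 48400/9) + ⅙ = 48427/9 + ⅙ = 96857/18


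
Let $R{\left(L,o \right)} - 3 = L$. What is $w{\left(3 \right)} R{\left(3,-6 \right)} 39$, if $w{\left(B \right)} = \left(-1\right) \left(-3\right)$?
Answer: $702$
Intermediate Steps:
$w{\left(B \right)} = 3$
$R{\left(L,o \right)} = 3 + L$
$w{\left(3 \right)} R{\left(3,-6 \right)} 39 = 3 \left(3 + 3\right) 39 = 3 \cdot 6 \cdot 39 = 18 \cdot 39 = 702$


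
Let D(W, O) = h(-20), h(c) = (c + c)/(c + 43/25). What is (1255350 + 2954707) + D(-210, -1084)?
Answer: 1923997049/457 ≈ 4.2101e+6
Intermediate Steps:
h(c) = 2*c/(43/25 + c) (h(c) = (2*c)/(c + 43*(1/25)) = (2*c)/(c + 43/25) = (2*c)/(43/25 + c) = 2*c/(43/25 + c))
D(W, O) = 1000/457 (D(W, O) = 50*(-20)/(43 + 25*(-20)) = 50*(-20)/(43 - 500) = 50*(-20)/(-457) = 50*(-20)*(-1/457) = 1000/457)
(1255350 + 2954707) + D(-210, -1084) = (1255350 + 2954707) + 1000/457 = 4210057 + 1000/457 = 1923997049/457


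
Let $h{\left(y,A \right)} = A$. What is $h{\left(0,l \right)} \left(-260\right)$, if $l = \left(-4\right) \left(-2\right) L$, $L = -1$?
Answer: $2080$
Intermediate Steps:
$l = -8$ ($l = \left(-4\right) \left(-2\right) \left(-1\right) = 8 \left(-1\right) = -8$)
$h{\left(0,l \right)} \left(-260\right) = \left(-8\right) \left(-260\right) = 2080$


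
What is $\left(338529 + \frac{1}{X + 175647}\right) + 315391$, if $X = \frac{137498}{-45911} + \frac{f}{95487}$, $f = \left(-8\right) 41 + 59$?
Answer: $\frac{503522574642411420137}{770006384019494} \approx 6.5392 \cdot 10^{5}$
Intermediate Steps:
$f = -269$ ($f = -328 + 59 = -269$)
$X = - \frac{13141621585}{4383903657}$ ($X = \frac{137498}{-45911} - \frac{269}{95487} = 137498 \left(- \frac{1}{45911}\right) - \frac{269}{95487} = - \frac{137498}{45911} - \frac{269}{95487} = - \frac{13141621585}{4383903657} \approx -2.9977$)
$\left(338529 + \frac{1}{X + 175647}\right) + 315391 = \left(338529 + \frac{1}{- \frac{13141621585}{4383903657} + 175647}\right) + 315391 = \left(338529 + \frac{1}{\frac{770006384019494}{4383903657}}\right) + 315391 = \left(338529 + \frac{4383903657}{770006384019494}\right) + 315391 = \frac{260669491180119187983}{770006384019494} + 315391 = \frac{503522574642411420137}{770006384019494}$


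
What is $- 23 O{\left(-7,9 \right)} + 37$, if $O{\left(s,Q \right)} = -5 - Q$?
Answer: $359$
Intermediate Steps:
$- 23 O{\left(-7,9 \right)} + 37 = - 23 \left(-5 - 9\right) + 37 = \left(-23\right) \left(-14\right) + 37 = 322 + 37 = 359$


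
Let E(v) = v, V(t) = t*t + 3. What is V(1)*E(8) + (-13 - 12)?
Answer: 7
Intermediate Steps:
V(t) = 3 + t² (V(t) = t² + 3 = 3 + t²)
V(1)*E(8) + (-13 - 12) = (3 + 1²)*8 + (-13 - 12) = (3 + 1)*8 - 25 = 4*8 - 25 = 32 - 25 = 7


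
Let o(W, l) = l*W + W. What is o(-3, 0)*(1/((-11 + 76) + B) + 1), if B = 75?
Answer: -423/140 ≈ -3.0214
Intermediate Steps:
o(W, l) = W + W*l (o(W, l) = W*l + W = W + W*l)
o(-3, 0)*(1/((-11 + 76) + B) + 1) = (-3*(1 + 0))*(1/((-11 + 76) + 75) + 1) = (-3*1)*(1/(65 + 75) + 1) = -3*(1/140 + 1) = -3*141/140 = -423/140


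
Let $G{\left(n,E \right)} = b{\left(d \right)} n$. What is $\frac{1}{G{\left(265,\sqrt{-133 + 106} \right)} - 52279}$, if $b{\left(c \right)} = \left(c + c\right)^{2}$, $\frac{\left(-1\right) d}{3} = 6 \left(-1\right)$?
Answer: $\frac{1}{291161} \approx 3.4345 \cdot 10^{-6}$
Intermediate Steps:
$d = 18$ ($d = - 3 \cdot 6 \left(-1\right) = \left(-3\right) \left(-6\right) = 18$)
$b{\left(c \right)} = 4 c^{2}$ ($b{\left(c \right)} = \left(2 c\right)^{2} = 4 c^{2}$)
$G{\left(n,E \right)} = 1296 n$ ($G{\left(n,E \right)} = 4 \cdot 18^{2} n = 4 \cdot 324 n = 1296 n$)
$\frac{1}{G{\left(265,\sqrt{-133 + 106} \right)} - 52279} = \frac{1}{1296 \cdot 265 - 52279} = \frac{1}{343440 - 52279} = \frac{1}{291161}$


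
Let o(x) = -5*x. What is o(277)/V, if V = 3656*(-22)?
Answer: 1385/80432 ≈ 0.017220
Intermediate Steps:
V = -80432
o(277)/V = -5*277/(-80432) = -1385*(-1/80432) = 1385/80432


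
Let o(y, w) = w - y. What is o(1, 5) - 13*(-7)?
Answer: 95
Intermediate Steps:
o(1, 5) - 13*(-7) = (5 - 1*1) - 13*(-7) = (5 - 1) + 91 = 4 + 91 = 95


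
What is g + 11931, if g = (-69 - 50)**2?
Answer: 26092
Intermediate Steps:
g = 14161 (g = (-119)**2 = 14161)
g + 11931 = 14161 + 11931 = 26092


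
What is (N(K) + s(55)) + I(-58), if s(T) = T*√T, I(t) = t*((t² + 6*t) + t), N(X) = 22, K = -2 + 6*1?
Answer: -171542 + 55*√55 ≈ -1.7113e+5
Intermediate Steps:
K = 4 (K = -2 + 6 = 4)
I(t) = t*(t² + 7*t)
s(T) = T^(3/2)
(N(K) + s(55)) + I(-58) = (22 + 55^(3/2)) + (-58)²*(7 - 58) = (22 + 55*√55) + 3364*(-51) = (22 + 55*√55) - 171564 = -171542 + 55*√55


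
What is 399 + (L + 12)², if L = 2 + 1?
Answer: 624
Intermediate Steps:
L = 3
399 + (L + 12)² = 399 + (3 + 12)² = 399 + 15² = 399 + 225 = 624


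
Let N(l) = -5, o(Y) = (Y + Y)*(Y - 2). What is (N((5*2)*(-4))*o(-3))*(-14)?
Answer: 2100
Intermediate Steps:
o(Y) = 2*Y*(-2 + Y) (o(Y) = (2*Y)*(-2 + Y) = 2*Y*(-2 + Y))
(N((5*2)*(-4))*o(-3))*(-14) = -10*(-3)*(-2 - 3)*(-14) = -10*(-3)*(-5)*(-14) = -5*30*(-14) = -150*(-14) = 2100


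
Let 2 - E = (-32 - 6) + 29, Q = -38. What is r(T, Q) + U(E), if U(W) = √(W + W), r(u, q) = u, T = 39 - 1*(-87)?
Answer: 126 + √22 ≈ 130.69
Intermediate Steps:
T = 126 (T = 39 + 87 = 126)
E = 11 (E = 2 - ((-32 - 6) + 29) = 2 - (-38 + 29) = 2 - 1*(-9) = 2 + 9 = 11)
U(W) = √2*√W (U(W) = √(2*W) = √2*√W)
r(T, Q) + U(E) = 126 + √2*√11 = 126 + √22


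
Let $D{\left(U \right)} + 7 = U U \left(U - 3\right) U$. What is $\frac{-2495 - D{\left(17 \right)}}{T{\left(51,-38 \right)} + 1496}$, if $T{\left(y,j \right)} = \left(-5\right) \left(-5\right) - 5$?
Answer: $- \frac{35635}{758} \approx -47.012$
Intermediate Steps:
$D{\left(U \right)} = -7 + U^{3} \left(-3 + U\right)$ ($D{\left(U \right)} = -7 + U U \left(U - 3\right) U = -7 + U^{2} \left(-3 + U\right) U = -7 + U^{3} \left(-3 + U\right)$)
$T{\left(y,j \right)} = 20$ ($T{\left(y,j \right)} = 25 - 5 = 20$)
$\frac{-2495 - D{\left(17 \right)}}{T{\left(51,-38 \right)} + 1496} = \frac{-2495 - \left(-7 + 17^{4} - 3 \cdot 17^{3}\right)}{20 + 1496} = \frac{-2495 - \left(-7 + 83521 - 14739\right)}{1516} = \left(-2495 - \left(-7 + 83521 - 14739\right)\right) \frac{1}{1516} = \left(-2495 - 68775\right) \frac{1}{1516} = \left(-71270\right) \frac{1}{1516} = - \frac{35635}{758}$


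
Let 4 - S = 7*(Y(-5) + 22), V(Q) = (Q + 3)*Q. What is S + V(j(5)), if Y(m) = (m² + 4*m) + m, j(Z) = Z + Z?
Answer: -20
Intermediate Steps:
j(Z) = 2*Z
Y(m) = m² + 5*m
V(Q) = Q*(3 + Q) (V(Q) = (3 + Q)*Q = Q*(3 + Q))
S = -150 (S = 4 - 7*(-5*(5 - 5) + 22) = 4 - 7*(-5*0 + 22) = 4 - 7*(0 + 22) = 4 - 7*22 = 4 - 1*154 = 4 - 154 = -150)
S + V(j(5)) = -150 + (2*5)*(3 + 2*5) = -150 + 10*(3 + 10) = -150 + 10*13 = -150 + 130 = -20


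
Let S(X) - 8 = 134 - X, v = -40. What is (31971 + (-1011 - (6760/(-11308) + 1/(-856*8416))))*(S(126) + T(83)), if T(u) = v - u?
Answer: -630542896901387/190336256 ≈ -3.3128e+6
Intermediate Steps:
T(u) = -40 - u
S(X) = 142 - X (S(X) = 8 + (134 - X) = 142 - X)
(31971 + (-1011 - (6760/(-11308) + 1/(-856*8416))))*(S(126) + T(83)) = (31971 + (-1011 - (6760/(-11308) + 1/(-856*8416))))*((142 - 1*126) + (-40 - 1*83)) = (31971 + (-1011 - (6760*(-1/11308) - 1/856*1/8416)))*((142 - 126) + (-40 - 83)) = (31971 + (-1011 - (-1690/2827 - 1/7204096)))*(16 - 123) = (31971 + (-1011 - 1*(-12174925067/20365979392)))*(-107) = (31971 + (-1011 + 12174925067/20365979392))*(-107) = (31971 - 20577830240245/20365979392)*(-107) = (630542896901387/20365979392)*(-107) = -630542896901387/190336256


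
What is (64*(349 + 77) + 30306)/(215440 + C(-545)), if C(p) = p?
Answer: 11514/42979 ≈ 0.26790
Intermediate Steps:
(64*(349 + 77) + 30306)/(215440 + C(-545)) = (64*(349 + 77) + 30306)/(215440 - 545) = (64*426 + 30306)/214895 = (27264 + 30306)*(1/214895) = 57570*(1/214895) = 11514/42979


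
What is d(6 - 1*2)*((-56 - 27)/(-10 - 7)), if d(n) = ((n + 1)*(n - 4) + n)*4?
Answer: 1328/17 ≈ 78.118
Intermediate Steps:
d(n) = 4*n + 4*(1 + n)*(-4 + n) (d(n) = ((1 + n)*(-4 + n) + n)*4 = (n + (1 + n)*(-4 + n))*4 = 4*n + 4*(1 + n)*(-4 + n))
d(6 - 1*2)*((-56 - 27)/(-10 - 7)) = (-16 - 8*(6 - 1*2) + 4*(6 - 1*2)²)*((-56 - 27)/(-10 - 7)) = (-16 - 8*(6 - 2) + 4*(6 - 2)²)*(-83/(-17)) = (-16 - 8*4 + 4*4²)*(-83*(-1/17)) = (-16 - 32 + 4*16)*(83/17) = (-16 - 32 + 64)*(83/17) = 16*(83/17) = 1328/17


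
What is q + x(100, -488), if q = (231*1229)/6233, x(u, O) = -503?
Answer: -2851300/6233 ≈ -457.45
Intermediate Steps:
q = 283899/6233 (q = 283899*(1/6233) = 283899/6233 ≈ 45.548)
q + x(100, -488) = 283899/6233 - 503 = -2851300/6233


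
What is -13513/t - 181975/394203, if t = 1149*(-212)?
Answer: -4333340129/10669235596 ≈ -0.40615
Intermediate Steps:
t = -243588
-13513/t - 181975/394203 = -13513/(-243588) - 181975/394203 = -13513*(-1/243588) - 181975*1/394203 = 13513/243588 - 181975/394203 = -4333340129/10669235596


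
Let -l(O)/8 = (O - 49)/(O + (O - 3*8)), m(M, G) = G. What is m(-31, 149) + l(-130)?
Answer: 10221/71 ≈ 143.96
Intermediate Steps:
l(O) = -8*(-49 + O)/(-24 + 2*O) (l(O) = -8*(O - 49)/(O + (O - 3*8)) = -8*(-49 + O)/(O + (O - 24)) = -8*(-49 + O)/(O + (-24 + O)) = -8*(-49 + O)/(-24 + 2*O))
m(-31, 149) + l(-130) = 149 + 4*(49 - 1*(-130))/(-12 - 130) = 149 + 4*(49 + 130)/(-142) = 149 + 4*(-1/142)*179 = 149 - 358/71 = 10221/71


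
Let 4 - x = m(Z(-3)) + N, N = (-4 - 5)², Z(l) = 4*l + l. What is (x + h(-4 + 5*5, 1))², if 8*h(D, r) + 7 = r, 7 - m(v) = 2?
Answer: 109561/16 ≈ 6847.6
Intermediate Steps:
Z(l) = 5*l
m(v) = 5 (m(v) = 7 - 1*2 = 7 - 2 = 5)
N = 81 (N = (-9)² = 81)
x = -82 (x = 4 - (5 + 81) = 4 - 1*86 = 4 - 86 = -82)
h(D, r) = -7/8 + r/8
(x + h(-4 + 5*5, 1))² = (-82 + (-7/8 + (⅛)*1))² = (-82 + (-7/8 + ⅛))² = (-82 - ¾)² = (-331/4)² = 109561/16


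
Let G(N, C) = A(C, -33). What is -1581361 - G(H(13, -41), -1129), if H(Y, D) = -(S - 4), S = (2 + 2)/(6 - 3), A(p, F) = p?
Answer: -1580232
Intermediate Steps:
S = 4/3 ≈ 1.3333
H(Y, D) = 8/3 (H(Y, D) = -(4/3 - 4) = -1*(-8/3) = 8/3)
G(N, C) = C
-1581361 - G(H(13, -41), -1129) = -1581361 - 1*(-1129) = -1581361 + 1129 = -1580232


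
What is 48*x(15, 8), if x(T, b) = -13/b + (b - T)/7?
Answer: -126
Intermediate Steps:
x(T, b) = -13/b - T/7 + b/7 (x(T, b) = -13/b + (b - T)*(1/7) = -13/b + (-T/7 + b/7) = -13/b - T/7 + b/7)
48*x(15, 8) = 48*(-13/8 - 1/7*15 + (1/7)*8) = 48*(-13*1/8 - 15/7 + 8/7) = 48*(-13/8 - 15/7 + 8/7) = 48*(-21/8) = -126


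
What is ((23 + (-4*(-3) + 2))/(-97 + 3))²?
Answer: 1369/8836 ≈ 0.15493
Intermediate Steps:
((23 + (-4*(-3) + 2))/(-97 + 3))² = ((23 + (12 + 2))/(-94))² = ((23 + 14)*(-1/94))² = (37*(-1/94))² = (-37/94)² = 1369/8836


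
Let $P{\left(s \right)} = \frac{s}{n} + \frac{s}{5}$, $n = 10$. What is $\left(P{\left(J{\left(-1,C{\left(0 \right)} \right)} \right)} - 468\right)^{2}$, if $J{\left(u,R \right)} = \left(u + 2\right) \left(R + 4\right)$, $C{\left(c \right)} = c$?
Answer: $\frac{5447556}{25} \approx 2.179 \cdot 10^{5}$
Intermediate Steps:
$J{\left(u,R \right)} = \left(2 + u\right) \left(4 + R\right)$
$P{\left(s \right)} = \frac{3 s}{10}$ ($P{\left(s \right)} = \frac{s}{10} + \frac{s}{5} = \frac{3 s}{10}$)
$\left(P{\left(J{\left(-1,C{\left(0 \right)} \right)} \right)} - 468\right)^{2} = \left(\frac{3 \left(8 + 2 \cdot 0 + 4 \left(-1\right) + 0 \left(-1\right)\right)}{10} - 468\right)^{2} = \left(\frac{3 \left(8 + 0 - 4 + 0\right)}{10} - 468\right)^{2} = \left(\frac{3}{10} \cdot 4 - 468\right)^{2} = \left(\frac{6}{5} - 468\right)^{2} = \left(- \frac{2334}{5}\right)^{2} = \frac{5447556}{25}$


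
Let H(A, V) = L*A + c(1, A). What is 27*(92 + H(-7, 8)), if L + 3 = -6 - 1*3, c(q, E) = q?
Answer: 4779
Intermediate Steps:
L = -12 (L = -3 + (-6 - 1*3) = -3 + (-6 - 3) = -3 - 9 = -12)
H(A, V) = 1 - 12*A (H(A, V) = -12*A + 1 = 1 - 12*A)
27*(92 + H(-7, 8)) = 27*(92 + (1 - 12*(-7))) = 27*(92 + (1 + 84)) = 27*(92 + 85) = 27*177 = 4779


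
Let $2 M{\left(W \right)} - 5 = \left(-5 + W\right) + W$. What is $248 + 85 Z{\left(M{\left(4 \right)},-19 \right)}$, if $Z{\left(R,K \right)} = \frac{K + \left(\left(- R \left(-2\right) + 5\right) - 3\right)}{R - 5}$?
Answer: $1013$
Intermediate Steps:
$M{\left(W \right)} = W$ ($M{\left(W \right)} = \frac{5}{2} + \frac{\left(-5 + W\right) + W}{2} = \frac{5}{2} + \frac{-5 + 2 W}{2} = \frac{5}{2} + \left(- \frac{5}{2} + W\right) = W$)
$Z{\left(R,K \right)} = \frac{2 + K + 2 R}{-5 + R}$ ($Z{\left(R,K \right)} = \frac{K + \left(\left(2 R + 5\right) - 3\right)}{-5 + R} = \frac{K + \left(\left(5 + 2 R\right) - 3\right)}{-5 + R} = \frac{K + \left(2 + 2 R\right)}{-5 + R} = \frac{2 + K + 2 R}{-5 + R}$)
$248 + 85 Z{\left(M{\left(4 \right)},-19 \right)} = 248 + 85 \frac{2 - 19 + 2 \cdot 4}{-5 + 4} = 248 + 85 \frac{2 - 19 + 8}{-1} = 248 + 85 \left(\left(-1\right) \left(-9\right)\right) = 248 + 85 \cdot 9 = 248 + 765 = 1013$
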